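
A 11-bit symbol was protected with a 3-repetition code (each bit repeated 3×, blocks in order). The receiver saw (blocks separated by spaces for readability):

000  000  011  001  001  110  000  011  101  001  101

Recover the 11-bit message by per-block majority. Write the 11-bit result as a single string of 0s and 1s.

00100101101

Block 1 (000): 0 ones → 0
Block 2 (000): 0 ones → 0
Block 3 (011): 2 ones → 1
Block 4 (001): 1 one → 0
Block 5 (001): 1 one → 0
Block 6 (110): 2 ones → 1
Block 7 (000): 0 ones → 0
Block 8 (011): 2 ones → 1
Block 9 (101): 2 ones → 1
Block 10 (001): 1 one → 0
Block 11 (101): 2 ones → 1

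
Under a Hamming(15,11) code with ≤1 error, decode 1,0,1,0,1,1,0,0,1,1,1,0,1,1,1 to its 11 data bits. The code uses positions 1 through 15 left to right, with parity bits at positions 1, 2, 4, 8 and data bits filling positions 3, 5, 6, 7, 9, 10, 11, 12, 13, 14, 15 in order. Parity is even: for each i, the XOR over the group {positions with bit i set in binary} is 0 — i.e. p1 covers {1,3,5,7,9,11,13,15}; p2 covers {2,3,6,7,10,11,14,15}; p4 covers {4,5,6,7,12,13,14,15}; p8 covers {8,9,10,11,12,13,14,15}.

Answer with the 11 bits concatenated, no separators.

10101110111

s1 (pos 1,3,5,7,9,11,13,15): 1⊕1⊕1⊕0⊕1⊕1⊕1⊕1 = 1
s2 (pos 2,3,6,7,10,11,14,15): 0⊕1⊕1⊕0⊕1⊕1⊕1⊕1 = 0
s4 (pos 4,5,6,7,12,13,14,15): 0⊕1⊕1⊕0⊕0⊕1⊕1⊕1 = 1
s8 (pos 8,9,10,11,12,13,14,15): 0⊕1⊕1⊕1⊕0⊕1⊕1⊕1 = 0
Syndrome s8…s1 = 0101 → error at position 5.
Flip position 5: 101011001110111 → 101001001110111
Read data bits from positions 3,5,6,7,9,10,11,12,13,14,15: 10101110111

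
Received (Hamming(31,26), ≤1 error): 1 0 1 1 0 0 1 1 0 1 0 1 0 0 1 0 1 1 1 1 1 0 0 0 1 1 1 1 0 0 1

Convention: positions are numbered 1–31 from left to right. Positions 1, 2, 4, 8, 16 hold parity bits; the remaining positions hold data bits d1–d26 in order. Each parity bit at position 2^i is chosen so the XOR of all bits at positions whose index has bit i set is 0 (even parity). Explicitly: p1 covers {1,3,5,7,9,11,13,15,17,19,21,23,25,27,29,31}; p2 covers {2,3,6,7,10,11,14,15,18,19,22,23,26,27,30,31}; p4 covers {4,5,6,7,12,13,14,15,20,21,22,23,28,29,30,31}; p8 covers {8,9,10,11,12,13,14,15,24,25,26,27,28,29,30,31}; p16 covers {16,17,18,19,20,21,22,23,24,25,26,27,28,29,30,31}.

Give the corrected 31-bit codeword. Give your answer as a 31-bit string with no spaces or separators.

1011001100010010111110001111001

s1 (pos 1,3,5,7,9,11,13,15,17,19,21,23,25,27,29,31): 1⊕1⊕0⊕1⊕0⊕0⊕0⊕1⊕1⊕1⊕1⊕0⊕1⊕1⊕0⊕1 = 0
s2 (pos 2,3,6,7,10,11,14,15,18,19,22,23,26,27,30,31): 0⊕1⊕0⊕1⊕1⊕0⊕0⊕1⊕1⊕1⊕0⊕0⊕1⊕1⊕0⊕1 = 1
s4 (pos 4,5,6,7,12,13,14,15,20,21,22,23,28,29,30,31): 1⊕0⊕0⊕1⊕1⊕0⊕0⊕1⊕1⊕1⊕0⊕0⊕1⊕0⊕0⊕1 = 0
s8 (pos 8,9,10,11,12,13,14,15,24,25,26,27,28,29,30,31): 1⊕0⊕1⊕0⊕1⊕0⊕0⊕1⊕0⊕1⊕1⊕1⊕1⊕0⊕0⊕1 = 1
s16 (pos 16,17,18,19,20,21,22,23,24,25,26,27,28,29,30,31): 0⊕1⊕1⊕1⊕1⊕1⊕0⊕0⊕0⊕1⊕1⊕1⊕1⊕0⊕0⊕1 = 0
Syndrome s16…s1 = 01010 → error at position 10.
Flip position 10: 1011001101010010111110001111001 → 1011001100010010111110001111001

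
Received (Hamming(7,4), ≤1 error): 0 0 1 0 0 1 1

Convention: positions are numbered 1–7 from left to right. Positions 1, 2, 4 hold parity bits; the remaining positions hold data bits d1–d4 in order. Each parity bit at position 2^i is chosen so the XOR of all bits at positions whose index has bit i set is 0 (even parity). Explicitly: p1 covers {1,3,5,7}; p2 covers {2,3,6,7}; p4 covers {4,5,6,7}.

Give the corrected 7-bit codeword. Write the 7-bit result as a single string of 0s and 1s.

0110011

s1 (pos 1,3,5,7): 0⊕1⊕0⊕1 = 0
s2 (pos 2,3,6,7): 0⊕1⊕1⊕1 = 1
s4 (pos 4,5,6,7): 0⊕0⊕1⊕1 = 0
Syndrome s4…s1 = 010 → error at position 2.
Flip position 2: 0010011 → 0110011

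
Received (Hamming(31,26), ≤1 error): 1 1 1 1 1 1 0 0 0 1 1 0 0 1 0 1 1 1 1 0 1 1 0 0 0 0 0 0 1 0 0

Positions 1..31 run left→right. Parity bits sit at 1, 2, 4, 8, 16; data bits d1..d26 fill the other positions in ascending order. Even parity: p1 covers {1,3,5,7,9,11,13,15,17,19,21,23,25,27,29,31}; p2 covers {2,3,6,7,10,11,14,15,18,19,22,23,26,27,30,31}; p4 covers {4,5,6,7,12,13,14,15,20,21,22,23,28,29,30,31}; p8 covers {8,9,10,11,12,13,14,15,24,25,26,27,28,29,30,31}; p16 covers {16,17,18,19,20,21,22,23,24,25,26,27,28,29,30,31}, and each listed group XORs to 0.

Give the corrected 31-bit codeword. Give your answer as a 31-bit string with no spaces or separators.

s1 (pos 1,3,5,7,9,11,13,15,17,19,21,23,25,27,29,31): 1⊕1⊕1⊕0⊕0⊕1⊕0⊕0⊕1⊕1⊕1⊕0⊕0⊕0⊕1⊕0 = 0
s2 (pos 2,3,6,7,10,11,14,15,18,19,22,23,26,27,30,31): 1⊕1⊕1⊕0⊕1⊕1⊕1⊕0⊕1⊕1⊕1⊕0⊕0⊕0⊕0⊕0 = 1
s4 (pos 4,5,6,7,12,13,14,15,20,21,22,23,28,29,30,31): 1⊕1⊕1⊕0⊕0⊕0⊕1⊕0⊕0⊕1⊕1⊕0⊕0⊕1⊕0⊕0 = 1
s8 (pos 8,9,10,11,12,13,14,15,24,25,26,27,28,29,30,31): 0⊕0⊕1⊕1⊕0⊕0⊕1⊕0⊕0⊕0⊕0⊕0⊕0⊕1⊕0⊕0 = 0
s16 (pos 16,17,18,19,20,21,22,23,24,25,26,27,28,29,30,31): 1⊕1⊕1⊕1⊕0⊕1⊕1⊕0⊕0⊕0⊕0⊕0⊕0⊕1⊕0⊕0 = 1
Syndrome s16…s1 = 10110 → error at position 22.
Flip position 22: 1111110001100101111011000000100 → 1111110001100101111010000000100

1111110001100101111010000000100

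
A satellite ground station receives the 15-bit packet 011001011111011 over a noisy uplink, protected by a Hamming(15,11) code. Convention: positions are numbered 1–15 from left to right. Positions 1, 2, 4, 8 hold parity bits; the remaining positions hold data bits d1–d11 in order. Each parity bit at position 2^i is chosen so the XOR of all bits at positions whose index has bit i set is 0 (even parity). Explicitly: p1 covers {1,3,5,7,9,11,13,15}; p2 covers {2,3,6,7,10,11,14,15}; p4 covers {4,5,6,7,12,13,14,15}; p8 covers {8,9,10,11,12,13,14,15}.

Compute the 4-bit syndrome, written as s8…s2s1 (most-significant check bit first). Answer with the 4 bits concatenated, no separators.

s1 (pos 1,3,5,7,9,11,13,15): 0⊕1⊕0⊕0⊕1⊕1⊕0⊕1 = 0
s2 (pos 2,3,6,7,10,11,14,15): 1⊕1⊕1⊕0⊕1⊕1⊕1⊕1 = 1
s4 (pos 4,5,6,7,12,13,14,15): 0⊕0⊕1⊕0⊕1⊕0⊕1⊕1 = 0
s8 (pos 8,9,10,11,12,13,14,15): 1⊕1⊕1⊕1⊕1⊕0⊕1⊕1 = 1
Syndrome s8…s1 = 1010 → error at position 10.

1010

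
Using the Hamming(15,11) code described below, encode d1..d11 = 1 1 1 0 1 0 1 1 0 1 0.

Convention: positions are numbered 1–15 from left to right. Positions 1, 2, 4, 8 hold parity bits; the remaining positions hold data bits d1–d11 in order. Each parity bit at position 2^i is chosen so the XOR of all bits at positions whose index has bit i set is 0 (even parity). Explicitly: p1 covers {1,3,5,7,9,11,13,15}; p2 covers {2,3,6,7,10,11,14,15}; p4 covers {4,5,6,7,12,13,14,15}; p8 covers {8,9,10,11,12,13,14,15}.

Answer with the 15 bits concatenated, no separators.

Place data at non-parity positions: p1 p2 1 p4 1 1 0 p8 1 0 1 1 0 1 0
p1 (pos 1,3,5,7,9,11,13,15): XOR of data positions = 1⊕1⊕0⊕1⊕1⊕0⊕0 = 0
p2 (pos 2,3,6,7,10,11,14,15): XOR of data positions = 1⊕1⊕0⊕0⊕1⊕1⊕0 = 0
p4 (pos 4,5,6,7,12,13,14,15): XOR of data positions = 1⊕1⊕0⊕1⊕0⊕1⊕0 = 0
p8 (pos 8,9,10,11,12,13,14,15): XOR of data positions = 1⊕0⊕1⊕1⊕0⊕1⊕0 = 0
Codeword: 001011001011010

001011001011010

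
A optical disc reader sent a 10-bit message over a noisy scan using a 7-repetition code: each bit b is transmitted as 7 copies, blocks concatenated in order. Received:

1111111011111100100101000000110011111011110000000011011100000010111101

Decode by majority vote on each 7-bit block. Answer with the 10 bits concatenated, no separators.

Block 1 (1111111): 7 ones → 1
Block 2 (0111111): 6 ones → 1
Block 3 (0010010): 2 ones → 0
Block 4 (1000000): 1 one → 0
Block 5 (1100111): 5 ones → 1
Block 6 (1101111): 6 ones → 1
Block 7 (0000000): 0 ones → 0
Block 8 (0110111): 5 ones → 1
Block 9 (0000001): 1 one → 0
Block 10 (0111101): 5 ones → 1

1100110101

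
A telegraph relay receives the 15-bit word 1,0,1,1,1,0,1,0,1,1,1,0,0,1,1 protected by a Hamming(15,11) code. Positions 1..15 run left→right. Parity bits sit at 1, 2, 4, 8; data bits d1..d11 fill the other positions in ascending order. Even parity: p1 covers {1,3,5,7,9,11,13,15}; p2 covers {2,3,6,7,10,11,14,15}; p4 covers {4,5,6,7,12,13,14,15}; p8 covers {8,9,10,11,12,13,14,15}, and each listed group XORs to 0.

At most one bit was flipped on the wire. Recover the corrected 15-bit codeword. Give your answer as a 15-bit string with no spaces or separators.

101110101110111

s1 (pos 1,3,5,7,9,11,13,15): 1⊕1⊕1⊕1⊕1⊕1⊕0⊕1 = 1
s2 (pos 2,3,6,7,10,11,14,15): 0⊕1⊕0⊕1⊕1⊕1⊕1⊕1 = 0
s4 (pos 4,5,6,7,12,13,14,15): 1⊕1⊕0⊕1⊕0⊕0⊕1⊕1 = 1
s8 (pos 8,9,10,11,12,13,14,15): 0⊕1⊕1⊕1⊕0⊕0⊕1⊕1 = 1
Syndrome s8…s1 = 1101 → error at position 13.
Flip position 13: 101110101110011 → 101110101110111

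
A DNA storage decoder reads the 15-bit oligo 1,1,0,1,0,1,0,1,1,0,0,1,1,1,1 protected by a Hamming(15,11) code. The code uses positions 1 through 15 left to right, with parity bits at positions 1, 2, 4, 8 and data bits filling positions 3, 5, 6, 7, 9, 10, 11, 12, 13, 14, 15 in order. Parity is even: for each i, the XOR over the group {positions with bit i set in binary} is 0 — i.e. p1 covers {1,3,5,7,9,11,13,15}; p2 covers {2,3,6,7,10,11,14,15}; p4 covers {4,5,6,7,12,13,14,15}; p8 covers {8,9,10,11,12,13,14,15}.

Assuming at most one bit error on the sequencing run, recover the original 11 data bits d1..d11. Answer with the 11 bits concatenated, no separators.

00101001111

s1 (pos 1,3,5,7,9,11,13,15): 1⊕0⊕0⊕0⊕1⊕0⊕1⊕1 = 0
s2 (pos 2,3,6,7,10,11,14,15): 1⊕0⊕1⊕0⊕0⊕0⊕1⊕1 = 0
s4 (pos 4,5,6,7,12,13,14,15): 1⊕0⊕1⊕0⊕1⊕1⊕1⊕1 = 0
s8 (pos 8,9,10,11,12,13,14,15): 1⊕1⊕0⊕0⊕1⊕1⊕1⊕1 = 0
Syndrome s8…s1 = 0000 → no error.
Read data bits from positions 3,5,6,7,9,10,11,12,13,14,15: 00101001111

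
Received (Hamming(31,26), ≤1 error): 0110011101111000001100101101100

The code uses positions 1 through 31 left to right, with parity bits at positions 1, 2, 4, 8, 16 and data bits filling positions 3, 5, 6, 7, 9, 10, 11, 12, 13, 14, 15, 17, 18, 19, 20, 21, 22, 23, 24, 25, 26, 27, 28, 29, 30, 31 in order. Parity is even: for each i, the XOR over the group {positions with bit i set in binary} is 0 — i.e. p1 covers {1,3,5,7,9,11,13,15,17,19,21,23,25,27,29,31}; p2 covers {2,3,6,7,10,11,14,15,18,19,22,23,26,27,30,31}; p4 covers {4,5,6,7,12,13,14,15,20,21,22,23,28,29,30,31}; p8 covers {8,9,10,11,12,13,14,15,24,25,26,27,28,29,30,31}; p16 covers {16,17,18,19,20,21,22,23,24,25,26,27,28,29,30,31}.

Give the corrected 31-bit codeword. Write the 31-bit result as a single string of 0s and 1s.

s1 (pos 1,3,5,7,9,11,13,15,17,19,21,23,25,27,29,31): 0⊕1⊕0⊕1⊕0⊕1⊕1⊕0⊕0⊕1⊕0⊕1⊕1⊕0⊕1⊕0 = 0
s2 (pos 2,3,6,7,10,11,14,15,18,19,22,23,26,27,30,31): 1⊕1⊕1⊕1⊕1⊕1⊕0⊕0⊕0⊕1⊕0⊕1⊕1⊕0⊕0⊕0 = 1
s4 (pos 4,5,6,7,12,13,14,15,20,21,22,23,28,29,30,31): 0⊕0⊕1⊕1⊕1⊕1⊕0⊕0⊕1⊕0⊕0⊕1⊕1⊕1⊕0⊕0 = 0
s8 (pos 8,9,10,11,12,13,14,15,24,25,26,27,28,29,30,31): 1⊕0⊕1⊕1⊕1⊕1⊕0⊕0⊕0⊕1⊕1⊕0⊕1⊕1⊕0⊕0 = 1
s16 (pos 16,17,18,19,20,21,22,23,24,25,26,27,28,29,30,31): 0⊕0⊕0⊕1⊕1⊕0⊕0⊕1⊕0⊕1⊕1⊕0⊕1⊕1⊕0⊕0 = 1
Syndrome s16…s1 = 11010 → error at position 26.
Flip position 26: 0110011101111000001100101101100 → 0110011101111000001100101001100

0110011101111000001100101001100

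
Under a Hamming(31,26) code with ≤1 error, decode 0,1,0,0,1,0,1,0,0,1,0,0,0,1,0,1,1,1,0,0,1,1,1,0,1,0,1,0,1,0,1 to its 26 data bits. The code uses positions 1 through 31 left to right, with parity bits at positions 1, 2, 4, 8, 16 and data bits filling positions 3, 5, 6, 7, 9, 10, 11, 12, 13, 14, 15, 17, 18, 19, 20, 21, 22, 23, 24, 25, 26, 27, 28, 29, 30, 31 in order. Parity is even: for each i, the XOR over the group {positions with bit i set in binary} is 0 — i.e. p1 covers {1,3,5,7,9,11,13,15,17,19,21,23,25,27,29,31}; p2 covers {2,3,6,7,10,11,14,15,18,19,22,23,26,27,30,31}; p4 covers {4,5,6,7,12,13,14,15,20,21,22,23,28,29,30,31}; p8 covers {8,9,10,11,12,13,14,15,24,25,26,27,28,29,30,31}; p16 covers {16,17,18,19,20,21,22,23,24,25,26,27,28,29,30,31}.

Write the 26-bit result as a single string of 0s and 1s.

s1 (pos 1,3,5,7,9,11,13,15,17,19,21,23,25,27,29,31): 0⊕0⊕1⊕1⊕0⊕0⊕0⊕0⊕1⊕0⊕1⊕1⊕1⊕1⊕1⊕1 = 1
s2 (pos 2,3,6,7,10,11,14,15,18,19,22,23,26,27,30,31): 1⊕0⊕0⊕1⊕1⊕0⊕1⊕0⊕1⊕0⊕1⊕1⊕0⊕1⊕0⊕1 = 1
s4 (pos 4,5,6,7,12,13,14,15,20,21,22,23,28,29,30,31): 0⊕1⊕0⊕1⊕0⊕0⊕1⊕0⊕0⊕1⊕1⊕1⊕0⊕1⊕0⊕1 = 0
s8 (pos 8,9,10,11,12,13,14,15,24,25,26,27,28,29,30,31): 0⊕0⊕1⊕0⊕0⊕0⊕1⊕0⊕0⊕1⊕0⊕1⊕0⊕1⊕0⊕1 = 0
s16 (pos 16,17,18,19,20,21,22,23,24,25,26,27,28,29,30,31): 1⊕1⊕1⊕0⊕0⊕1⊕1⊕1⊕0⊕1⊕0⊕1⊕0⊕1⊕0⊕1 = 0
Syndrome s16…s1 = 00011 → error at position 3.
Flip position 3: 0100101001000101110011101010101 → 0110101001000101110011101010101
Read data bits from positions 3,5,6,7,9,10,11,12,13,14,15,17,18,19,20,21,22,23,24,25,26,27,28,29,30,31: 11010100010110011101010101

11010100010110011101010101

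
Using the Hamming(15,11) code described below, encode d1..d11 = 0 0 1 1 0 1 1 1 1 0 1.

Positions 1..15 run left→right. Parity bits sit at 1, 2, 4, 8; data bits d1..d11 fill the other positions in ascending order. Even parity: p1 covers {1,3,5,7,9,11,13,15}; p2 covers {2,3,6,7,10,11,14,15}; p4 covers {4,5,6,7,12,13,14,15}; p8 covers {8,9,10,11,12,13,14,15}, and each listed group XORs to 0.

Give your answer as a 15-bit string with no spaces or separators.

Place data at non-parity positions: p1 p2 0 p4 0 1 1 p8 0 1 1 1 1 0 1
p1 (pos 1,3,5,7,9,11,13,15): XOR of data positions = 0⊕0⊕1⊕0⊕1⊕1⊕1 = 0
p2 (pos 2,3,6,7,10,11,14,15): XOR of data positions = 0⊕1⊕1⊕1⊕1⊕0⊕1 = 1
p4 (pos 4,5,6,7,12,13,14,15): XOR of data positions = 0⊕1⊕1⊕1⊕1⊕0⊕1 = 1
p8 (pos 8,9,10,11,12,13,14,15): XOR of data positions = 0⊕1⊕1⊕1⊕1⊕0⊕1 = 1
Codeword: 010101110111101

010101110111101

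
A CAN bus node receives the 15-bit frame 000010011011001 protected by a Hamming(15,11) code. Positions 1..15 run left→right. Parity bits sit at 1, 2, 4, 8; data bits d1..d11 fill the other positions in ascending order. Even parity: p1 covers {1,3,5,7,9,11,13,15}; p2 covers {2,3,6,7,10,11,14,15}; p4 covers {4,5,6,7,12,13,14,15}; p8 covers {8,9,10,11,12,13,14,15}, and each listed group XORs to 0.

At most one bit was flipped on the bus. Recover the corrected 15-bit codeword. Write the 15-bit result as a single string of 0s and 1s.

000010011010001

s1 (pos 1,3,5,7,9,11,13,15): 0⊕0⊕1⊕0⊕1⊕1⊕0⊕1 = 0
s2 (pos 2,3,6,7,10,11,14,15): 0⊕0⊕0⊕0⊕0⊕1⊕0⊕1 = 0
s4 (pos 4,5,6,7,12,13,14,15): 0⊕1⊕0⊕0⊕1⊕0⊕0⊕1 = 1
s8 (pos 8,9,10,11,12,13,14,15): 1⊕1⊕0⊕1⊕1⊕0⊕0⊕1 = 1
Syndrome s8…s1 = 1100 → error at position 12.
Flip position 12: 000010011011001 → 000010011010001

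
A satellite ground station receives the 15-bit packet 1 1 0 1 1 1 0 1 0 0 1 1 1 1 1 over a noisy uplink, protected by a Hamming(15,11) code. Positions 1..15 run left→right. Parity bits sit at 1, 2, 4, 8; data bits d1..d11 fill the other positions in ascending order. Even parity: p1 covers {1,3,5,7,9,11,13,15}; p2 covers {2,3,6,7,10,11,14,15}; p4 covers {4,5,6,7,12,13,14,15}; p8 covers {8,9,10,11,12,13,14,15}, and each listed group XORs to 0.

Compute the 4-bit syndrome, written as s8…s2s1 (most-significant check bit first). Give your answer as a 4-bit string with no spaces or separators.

s1 (pos 1,3,5,7,9,11,13,15): 1⊕0⊕1⊕0⊕0⊕1⊕1⊕1 = 1
s2 (pos 2,3,6,7,10,11,14,15): 1⊕0⊕1⊕0⊕0⊕1⊕1⊕1 = 1
s4 (pos 4,5,6,7,12,13,14,15): 1⊕1⊕1⊕0⊕1⊕1⊕1⊕1 = 1
s8 (pos 8,9,10,11,12,13,14,15): 1⊕0⊕0⊕1⊕1⊕1⊕1⊕1 = 0
Syndrome s8…s1 = 0111 → error at position 7.

0111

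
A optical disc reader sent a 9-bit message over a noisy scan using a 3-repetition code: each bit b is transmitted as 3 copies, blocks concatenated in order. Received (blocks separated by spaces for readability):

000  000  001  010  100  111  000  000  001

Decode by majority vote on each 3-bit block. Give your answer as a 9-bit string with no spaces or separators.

000001000

Block 1 (000): 0 ones → 0
Block 2 (000): 0 ones → 0
Block 3 (001): 1 one → 0
Block 4 (010): 1 one → 0
Block 5 (100): 1 one → 0
Block 6 (111): 3 ones → 1
Block 7 (000): 0 ones → 0
Block 8 (000): 0 ones → 0
Block 9 (001): 1 one → 0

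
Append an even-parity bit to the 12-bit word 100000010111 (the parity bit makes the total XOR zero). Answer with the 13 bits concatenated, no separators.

XOR of the 12 data bits: 1⊕0⊕0⊕0⊕0⊕0⊕0⊕1⊕0⊕1⊕1⊕1 = 1
Parity bit = 1 (so all 13 bits XOR to 0).

1000000101111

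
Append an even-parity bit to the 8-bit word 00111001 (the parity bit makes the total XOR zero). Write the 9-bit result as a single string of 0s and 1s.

XOR of the 8 data bits: 0⊕0⊕1⊕1⊕1⊕0⊕0⊕1 = 0
Parity bit = 0 (so all 9 bits XOR to 0).

001110010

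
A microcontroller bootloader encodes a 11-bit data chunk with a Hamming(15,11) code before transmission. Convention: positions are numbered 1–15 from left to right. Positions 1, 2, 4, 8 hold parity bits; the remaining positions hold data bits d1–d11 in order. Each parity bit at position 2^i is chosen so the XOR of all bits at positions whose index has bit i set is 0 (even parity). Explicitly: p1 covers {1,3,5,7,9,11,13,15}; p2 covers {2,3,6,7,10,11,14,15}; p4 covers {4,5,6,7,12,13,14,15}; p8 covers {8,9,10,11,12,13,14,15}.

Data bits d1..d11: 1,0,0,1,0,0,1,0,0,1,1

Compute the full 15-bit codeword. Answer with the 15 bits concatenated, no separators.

Place data at non-parity positions: p1 p2 1 p4 0 0 1 p8 0 0 1 0 0 1 1
p1 (pos 1,3,5,7,9,11,13,15): XOR of data positions = 1⊕0⊕1⊕0⊕1⊕0⊕1 = 0
p2 (pos 2,3,6,7,10,11,14,15): XOR of data positions = 1⊕0⊕1⊕0⊕1⊕1⊕1 = 1
p4 (pos 4,5,6,7,12,13,14,15): XOR of data positions = 0⊕0⊕1⊕0⊕0⊕1⊕1 = 1
p8 (pos 8,9,10,11,12,13,14,15): XOR of data positions = 0⊕0⊕1⊕0⊕0⊕1⊕1 = 1
Codeword: 011100110010011

011100110010011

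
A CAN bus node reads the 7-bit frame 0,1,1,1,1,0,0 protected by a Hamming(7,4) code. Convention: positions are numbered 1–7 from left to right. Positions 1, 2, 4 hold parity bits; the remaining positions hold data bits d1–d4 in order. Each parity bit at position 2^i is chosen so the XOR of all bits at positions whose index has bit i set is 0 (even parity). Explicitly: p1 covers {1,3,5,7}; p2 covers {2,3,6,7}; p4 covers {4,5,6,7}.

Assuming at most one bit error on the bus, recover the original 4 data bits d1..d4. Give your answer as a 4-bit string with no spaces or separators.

1100

s1 (pos 1,3,5,7): 0⊕1⊕1⊕0 = 0
s2 (pos 2,3,6,7): 1⊕1⊕0⊕0 = 0
s4 (pos 4,5,6,7): 1⊕1⊕0⊕0 = 0
Syndrome s4…s1 = 000 → no error.
Read data bits from positions 3,5,6,7: 1100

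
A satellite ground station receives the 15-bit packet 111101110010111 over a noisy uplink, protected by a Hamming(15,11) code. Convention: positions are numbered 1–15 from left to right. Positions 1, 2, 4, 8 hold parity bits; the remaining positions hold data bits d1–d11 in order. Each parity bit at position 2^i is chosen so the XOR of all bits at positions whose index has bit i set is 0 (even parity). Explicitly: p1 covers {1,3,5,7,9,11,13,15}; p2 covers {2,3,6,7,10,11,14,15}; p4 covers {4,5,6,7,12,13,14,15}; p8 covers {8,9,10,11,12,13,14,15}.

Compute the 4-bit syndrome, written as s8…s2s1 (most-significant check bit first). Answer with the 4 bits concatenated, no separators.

s1 (pos 1,3,5,7,9,11,13,15): 1⊕1⊕0⊕1⊕0⊕1⊕1⊕1 = 0
s2 (pos 2,3,6,7,10,11,14,15): 1⊕1⊕1⊕1⊕0⊕1⊕1⊕1 = 1
s4 (pos 4,5,6,7,12,13,14,15): 1⊕0⊕1⊕1⊕0⊕1⊕1⊕1 = 0
s8 (pos 8,9,10,11,12,13,14,15): 1⊕0⊕0⊕1⊕0⊕1⊕1⊕1 = 1
Syndrome s8…s1 = 1010 → error at position 10.

1010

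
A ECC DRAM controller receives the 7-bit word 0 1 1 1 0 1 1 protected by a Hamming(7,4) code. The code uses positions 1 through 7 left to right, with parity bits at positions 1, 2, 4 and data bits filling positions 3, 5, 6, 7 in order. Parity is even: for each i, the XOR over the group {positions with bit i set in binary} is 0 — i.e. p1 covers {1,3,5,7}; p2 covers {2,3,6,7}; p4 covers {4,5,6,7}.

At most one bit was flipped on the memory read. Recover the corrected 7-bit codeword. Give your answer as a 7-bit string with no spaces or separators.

0110011

s1 (pos 1,3,5,7): 0⊕1⊕0⊕1 = 0
s2 (pos 2,3,6,7): 1⊕1⊕1⊕1 = 0
s4 (pos 4,5,6,7): 1⊕0⊕1⊕1 = 1
Syndrome s4…s1 = 100 → error at position 4.
Flip position 4: 0111011 → 0110011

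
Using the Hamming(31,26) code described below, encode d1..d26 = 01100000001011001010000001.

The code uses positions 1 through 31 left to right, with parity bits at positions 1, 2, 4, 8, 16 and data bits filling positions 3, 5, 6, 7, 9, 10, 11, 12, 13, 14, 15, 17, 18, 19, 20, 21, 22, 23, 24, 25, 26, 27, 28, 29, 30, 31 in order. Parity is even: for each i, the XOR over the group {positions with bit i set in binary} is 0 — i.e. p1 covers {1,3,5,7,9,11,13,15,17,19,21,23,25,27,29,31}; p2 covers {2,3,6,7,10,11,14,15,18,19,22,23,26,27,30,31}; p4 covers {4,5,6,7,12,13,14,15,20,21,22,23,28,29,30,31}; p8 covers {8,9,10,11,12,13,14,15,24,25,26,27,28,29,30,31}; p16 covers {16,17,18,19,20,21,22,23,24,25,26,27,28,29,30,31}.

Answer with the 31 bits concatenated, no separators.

Place data at non-parity positions: p1 p2 0 p4 1 1 0 p8 0 0 0 0 0 0 1 p16 0 1 1 0 0 1 0 1 0 0 0 0 0 0 1
p1 (pos 1,3,5,7,9,11,13,15,17,19,21,23,25,27,29,31): XOR of data positions = 0⊕1⊕0⊕0⊕0⊕0⊕1⊕0⊕1⊕0⊕0⊕0⊕0⊕0⊕1 = 0
p2 (pos 2,3,6,7,10,11,14,15,18,19,22,23,26,27,30,31): XOR of data positions = 0⊕1⊕0⊕0⊕0⊕0⊕1⊕1⊕1⊕1⊕0⊕0⊕0⊕0⊕1 = 0
p4 (pos 4,5,6,7,12,13,14,15,20,21,22,23,28,29,30,31): XOR of data positions = 1⊕1⊕0⊕0⊕0⊕0⊕1⊕0⊕0⊕1⊕0⊕0⊕0⊕0⊕1 = 1
p8 (pos 8,9,10,11,12,13,14,15,24,25,26,27,28,29,30,31): XOR of data positions = 0⊕0⊕0⊕0⊕0⊕0⊕1⊕1⊕0⊕0⊕0⊕0⊕0⊕0⊕1 = 1
p16 (pos 16,17,18,19,20,21,22,23,24,25,26,27,28,29,30,31): XOR of data positions = 0⊕1⊕1⊕0⊕0⊕1⊕0⊕1⊕0⊕0⊕0⊕0⊕0⊕0⊕1 = 1
Codeword: 0001110100000011011001010000001

0001110100000011011001010000001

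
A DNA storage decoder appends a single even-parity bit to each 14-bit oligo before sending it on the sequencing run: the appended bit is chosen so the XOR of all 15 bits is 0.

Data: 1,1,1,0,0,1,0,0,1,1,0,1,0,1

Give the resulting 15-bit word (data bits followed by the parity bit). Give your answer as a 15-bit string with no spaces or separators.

XOR of the 14 data bits: 1⊕1⊕1⊕0⊕0⊕1⊕0⊕0⊕1⊕1⊕0⊕1⊕0⊕1 = 0
Parity bit = 0 (so all 15 bits XOR to 0).

111001001101010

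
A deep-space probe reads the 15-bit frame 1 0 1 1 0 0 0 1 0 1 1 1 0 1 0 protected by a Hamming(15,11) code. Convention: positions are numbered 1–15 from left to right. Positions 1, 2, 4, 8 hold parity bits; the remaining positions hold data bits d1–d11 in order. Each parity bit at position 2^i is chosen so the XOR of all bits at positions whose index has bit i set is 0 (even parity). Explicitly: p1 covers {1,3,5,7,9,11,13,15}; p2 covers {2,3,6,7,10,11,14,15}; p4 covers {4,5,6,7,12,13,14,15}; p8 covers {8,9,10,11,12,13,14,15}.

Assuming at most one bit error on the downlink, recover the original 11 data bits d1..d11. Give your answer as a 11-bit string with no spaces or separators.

s1 (pos 1,3,5,7,9,11,13,15): 1⊕1⊕0⊕0⊕0⊕1⊕0⊕0 = 1
s2 (pos 2,3,6,7,10,11,14,15): 0⊕1⊕0⊕0⊕1⊕1⊕1⊕0 = 0
s4 (pos 4,5,6,7,12,13,14,15): 1⊕0⊕0⊕0⊕1⊕0⊕1⊕0 = 1
s8 (pos 8,9,10,11,12,13,14,15): 1⊕0⊕1⊕1⊕1⊕0⊕1⊕0 = 1
Syndrome s8…s1 = 1101 → error at position 13.
Flip position 13: 101100010111010 → 101100010111110
Read data bits from positions 3,5,6,7,9,10,11,12,13,14,15: 10000111110

10000111110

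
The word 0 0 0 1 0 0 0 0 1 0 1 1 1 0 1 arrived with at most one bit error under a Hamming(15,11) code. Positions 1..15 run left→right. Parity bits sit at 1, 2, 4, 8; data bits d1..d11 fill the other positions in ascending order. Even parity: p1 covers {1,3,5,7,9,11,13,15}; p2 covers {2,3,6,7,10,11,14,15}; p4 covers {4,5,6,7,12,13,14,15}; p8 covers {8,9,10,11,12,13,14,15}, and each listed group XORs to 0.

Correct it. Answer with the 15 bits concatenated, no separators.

000100011011101

s1 (pos 1,3,5,7,9,11,13,15): 0⊕0⊕0⊕0⊕1⊕1⊕1⊕1 = 0
s2 (pos 2,3,6,7,10,11,14,15): 0⊕0⊕0⊕0⊕0⊕1⊕0⊕1 = 0
s4 (pos 4,5,6,7,12,13,14,15): 1⊕0⊕0⊕0⊕1⊕1⊕0⊕1 = 0
s8 (pos 8,9,10,11,12,13,14,15): 0⊕1⊕0⊕1⊕1⊕1⊕0⊕1 = 1
Syndrome s8…s1 = 1000 → error at position 8.
Flip position 8: 000100001011101 → 000100011011101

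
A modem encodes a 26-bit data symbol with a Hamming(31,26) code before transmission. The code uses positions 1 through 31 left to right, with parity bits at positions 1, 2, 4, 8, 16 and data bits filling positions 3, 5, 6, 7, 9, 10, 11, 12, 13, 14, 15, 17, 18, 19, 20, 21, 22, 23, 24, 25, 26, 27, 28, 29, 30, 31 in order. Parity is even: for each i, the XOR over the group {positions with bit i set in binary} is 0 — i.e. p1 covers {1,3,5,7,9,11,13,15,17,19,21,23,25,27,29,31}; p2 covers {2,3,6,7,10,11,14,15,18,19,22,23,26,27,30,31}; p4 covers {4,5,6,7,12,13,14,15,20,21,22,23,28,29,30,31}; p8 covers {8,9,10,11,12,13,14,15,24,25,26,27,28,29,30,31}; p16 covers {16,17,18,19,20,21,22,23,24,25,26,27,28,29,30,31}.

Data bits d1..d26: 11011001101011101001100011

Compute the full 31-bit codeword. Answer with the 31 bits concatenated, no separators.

Place data at non-parity positions: p1 p2 1 p4 1 0 1 p8 1 0 0 1 1 0 1 p16 0 1 1 1 0 1 0 0 1 1 0 0 0 1 1
p1 (pos 1,3,5,7,9,11,13,15,17,19,21,23,25,27,29,31): XOR of data positions = 1⊕1⊕1⊕1⊕0⊕1⊕1⊕0⊕1⊕0⊕0⊕1⊕0⊕0⊕1 = 1
p2 (pos 2,3,6,7,10,11,14,15,18,19,22,23,26,27,30,31): XOR of data positions = 1⊕0⊕1⊕0⊕0⊕0⊕1⊕1⊕1⊕1⊕0⊕1⊕0⊕1⊕1 = 1
p4 (pos 4,5,6,7,12,13,14,15,20,21,22,23,28,29,30,31): XOR of data positions = 1⊕0⊕1⊕1⊕1⊕0⊕1⊕1⊕0⊕1⊕0⊕0⊕0⊕1⊕1 = 1
p8 (pos 8,9,10,11,12,13,14,15,24,25,26,27,28,29,30,31): XOR of data positions = 1⊕0⊕0⊕1⊕1⊕0⊕1⊕0⊕1⊕1⊕0⊕0⊕0⊕1⊕1 = 0
p16 (pos 16,17,18,19,20,21,22,23,24,25,26,27,28,29,30,31): XOR of data positions = 0⊕1⊕1⊕1⊕0⊕1⊕0⊕0⊕1⊕1⊕0⊕0⊕0⊕1⊕1 = 0
Codeword: 1111101010011010011101001100011

1111101010011010011101001100011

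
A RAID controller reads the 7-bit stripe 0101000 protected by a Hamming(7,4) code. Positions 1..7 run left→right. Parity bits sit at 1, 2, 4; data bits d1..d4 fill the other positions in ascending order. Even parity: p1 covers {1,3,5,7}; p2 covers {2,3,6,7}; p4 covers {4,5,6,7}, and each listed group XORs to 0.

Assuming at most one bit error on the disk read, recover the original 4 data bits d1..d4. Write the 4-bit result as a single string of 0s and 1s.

s1 (pos 1,3,5,7): 0⊕0⊕0⊕0 = 0
s2 (pos 2,3,6,7): 1⊕0⊕0⊕0 = 1
s4 (pos 4,5,6,7): 1⊕0⊕0⊕0 = 1
Syndrome s4…s1 = 110 → error at position 6.
Flip position 6: 0101000 → 0101010
Read data bits from positions 3,5,6,7: 0010

0010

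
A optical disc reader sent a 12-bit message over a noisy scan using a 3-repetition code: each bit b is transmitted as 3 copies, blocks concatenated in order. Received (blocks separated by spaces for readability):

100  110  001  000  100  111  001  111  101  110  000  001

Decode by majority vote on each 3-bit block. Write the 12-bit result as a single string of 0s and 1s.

010001011100

Block 1 (100): 1 one → 0
Block 2 (110): 2 ones → 1
Block 3 (001): 1 one → 0
Block 4 (000): 0 ones → 0
Block 5 (100): 1 one → 0
Block 6 (111): 3 ones → 1
Block 7 (001): 1 one → 0
Block 8 (111): 3 ones → 1
Block 9 (101): 2 ones → 1
Block 10 (110): 2 ones → 1
Block 11 (000): 0 ones → 0
Block 12 (001): 1 one → 0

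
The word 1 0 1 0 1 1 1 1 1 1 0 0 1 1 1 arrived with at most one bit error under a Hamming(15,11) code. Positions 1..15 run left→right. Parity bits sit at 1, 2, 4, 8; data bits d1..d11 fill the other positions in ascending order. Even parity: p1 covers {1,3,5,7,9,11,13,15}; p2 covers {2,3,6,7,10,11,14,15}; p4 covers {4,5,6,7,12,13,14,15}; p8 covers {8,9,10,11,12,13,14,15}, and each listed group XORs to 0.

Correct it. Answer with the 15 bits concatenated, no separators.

s1 (pos 1,3,5,7,9,11,13,15): 1⊕1⊕1⊕1⊕1⊕0⊕1⊕1 = 1
s2 (pos 2,3,6,7,10,11,14,15): 0⊕1⊕1⊕1⊕1⊕0⊕1⊕1 = 0
s4 (pos 4,5,6,7,12,13,14,15): 0⊕1⊕1⊕1⊕0⊕1⊕1⊕1 = 0
s8 (pos 8,9,10,11,12,13,14,15): 1⊕1⊕1⊕0⊕0⊕1⊕1⊕1 = 0
Syndrome s8…s1 = 0001 → error at position 1.
Flip position 1: 101011111100111 → 001011111100111

001011111100111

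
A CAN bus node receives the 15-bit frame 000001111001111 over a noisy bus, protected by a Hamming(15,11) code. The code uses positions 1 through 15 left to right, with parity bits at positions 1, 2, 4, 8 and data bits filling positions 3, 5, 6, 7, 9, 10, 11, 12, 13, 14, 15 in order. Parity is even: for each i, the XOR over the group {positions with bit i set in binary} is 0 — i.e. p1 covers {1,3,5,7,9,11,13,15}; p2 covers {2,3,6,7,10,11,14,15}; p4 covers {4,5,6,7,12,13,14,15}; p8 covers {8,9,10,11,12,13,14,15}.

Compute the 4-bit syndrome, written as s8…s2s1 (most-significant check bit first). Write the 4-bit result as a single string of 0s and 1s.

s1 (pos 1,3,5,7,9,11,13,15): 0⊕0⊕0⊕1⊕1⊕0⊕1⊕1 = 0
s2 (pos 2,3,6,7,10,11,14,15): 0⊕0⊕1⊕1⊕0⊕0⊕1⊕1 = 0
s4 (pos 4,5,6,7,12,13,14,15): 0⊕0⊕1⊕1⊕1⊕1⊕1⊕1 = 0
s8 (pos 8,9,10,11,12,13,14,15): 1⊕1⊕0⊕0⊕1⊕1⊕1⊕1 = 0
Syndrome s8…s1 = 0000 → no error.

0000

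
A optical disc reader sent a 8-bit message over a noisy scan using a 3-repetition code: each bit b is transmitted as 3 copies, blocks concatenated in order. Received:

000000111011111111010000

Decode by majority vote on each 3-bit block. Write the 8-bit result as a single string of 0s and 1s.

Block 1 (000): 0 ones → 0
Block 2 (000): 0 ones → 0
Block 3 (111): 3 ones → 1
Block 4 (011): 2 ones → 1
Block 5 (111): 3 ones → 1
Block 6 (111): 3 ones → 1
Block 7 (010): 1 one → 0
Block 8 (000): 0 ones → 0

00111100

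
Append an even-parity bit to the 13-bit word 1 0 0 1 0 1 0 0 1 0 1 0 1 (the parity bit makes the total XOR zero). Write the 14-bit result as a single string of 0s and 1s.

XOR of the 13 data bits: 1⊕0⊕0⊕1⊕0⊕1⊕0⊕0⊕1⊕0⊕1⊕0⊕1 = 0
Parity bit = 0 (so all 14 bits XOR to 0).

10010100101010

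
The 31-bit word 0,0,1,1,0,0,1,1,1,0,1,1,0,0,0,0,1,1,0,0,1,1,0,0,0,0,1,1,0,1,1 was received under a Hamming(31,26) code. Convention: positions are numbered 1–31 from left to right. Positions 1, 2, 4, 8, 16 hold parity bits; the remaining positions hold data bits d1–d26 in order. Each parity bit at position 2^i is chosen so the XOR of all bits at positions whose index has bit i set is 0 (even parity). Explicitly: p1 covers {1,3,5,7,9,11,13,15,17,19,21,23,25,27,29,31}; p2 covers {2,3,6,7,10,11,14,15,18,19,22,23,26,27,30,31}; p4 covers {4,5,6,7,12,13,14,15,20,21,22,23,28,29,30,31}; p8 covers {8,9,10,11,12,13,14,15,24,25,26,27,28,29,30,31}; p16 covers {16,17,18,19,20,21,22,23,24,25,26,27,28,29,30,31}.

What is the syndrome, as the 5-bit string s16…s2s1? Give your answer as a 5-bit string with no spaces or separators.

s1 (pos 1,3,5,7,9,11,13,15,17,19,21,23,25,27,29,31): 0⊕1⊕0⊕1⊕1⊕1⊕0⊕0⊕1⊕0⊕1⊕0⊕0⊕1⊕0⊕1 = 0
s2 (pos 2,3,6,7,10,11,14,15,18,19,22,23,26,27,30,31): 0⊕1⊕0⊕1⊕0⊕1⊕0⊕0⊕1⊕0⊕1⊕0⊕0⊕1⊕1⊕1 = 0
s4 (pos 4,5,6,7,12,13,14,15,20,21,22,23,28,29,30,31): 1⊕0⊕0⊕1⊕1⊕0⊕0⊕0⊕0⊕1⊕1⊕0⊕1⊕0⊕1⊕1 = 0
s8 (pos 8,9,10,11,12,13,14,15,24,25,26,27,28,29,30,31): 1⊕1⊕0⊕1⊕1⊕0⊕0⊕0⊕0⊕0⊕0⊕1⊕1⊕0⊕1⊕1 = 0
s16 (pos 16,17,18,19,20,21,22,23,24,25,26,27,28,29,30,31): 0⊕1⊕1⊕0⊕0⊕1⊕1⊕0⊕0⊕0⊕0⊕1⊕1⊕0⊕1⊕1 = 0
Syndrome s16…s1 = 00000 → no error.

00000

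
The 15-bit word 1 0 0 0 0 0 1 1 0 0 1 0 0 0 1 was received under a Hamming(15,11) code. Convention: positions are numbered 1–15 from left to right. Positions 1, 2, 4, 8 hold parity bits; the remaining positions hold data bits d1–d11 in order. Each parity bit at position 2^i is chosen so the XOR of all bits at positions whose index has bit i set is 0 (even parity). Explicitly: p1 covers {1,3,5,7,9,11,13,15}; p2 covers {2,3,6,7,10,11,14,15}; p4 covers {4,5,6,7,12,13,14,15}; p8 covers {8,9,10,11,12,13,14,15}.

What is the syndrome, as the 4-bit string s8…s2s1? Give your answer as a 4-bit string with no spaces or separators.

1010

s1 (pos 1,3,5,7,9,11,13,15): 1⊕0⊕0⊕1⊕0⊕1⊕0⊕1 = 0
s2 (pos 2,3,6,7,10,11,14,15): 0⊕0⊕0⊕1⊕0⊕1⊕0⊕1 = 1
s4 (pos 4,5,6,7,12,13,14,15): 0⊕0⊕0⊕1⊕0⊕0⊕0⊕1 = 0
s8 (pos 8,9,10,11,12,13,14,15): 1⊕0⊕0⊕1⊕0⊕0⊕0⊕1 = 1
Syndrome s8…s1 = 1010 → error at position 10.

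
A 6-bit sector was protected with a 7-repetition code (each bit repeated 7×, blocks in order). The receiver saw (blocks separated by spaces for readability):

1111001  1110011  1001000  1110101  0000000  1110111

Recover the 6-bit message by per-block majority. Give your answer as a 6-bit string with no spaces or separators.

Block 1 (1111001): 5 ones → 1
Block 2 (1110011): 5 ones → 1
Block 3 (1001000): 2 ones → 0
Block 4 (1110101): 5 ones → 1
Block 5 (0000000): 0 ones → 0
Block 6 (1110111): 6 ones → 1

110101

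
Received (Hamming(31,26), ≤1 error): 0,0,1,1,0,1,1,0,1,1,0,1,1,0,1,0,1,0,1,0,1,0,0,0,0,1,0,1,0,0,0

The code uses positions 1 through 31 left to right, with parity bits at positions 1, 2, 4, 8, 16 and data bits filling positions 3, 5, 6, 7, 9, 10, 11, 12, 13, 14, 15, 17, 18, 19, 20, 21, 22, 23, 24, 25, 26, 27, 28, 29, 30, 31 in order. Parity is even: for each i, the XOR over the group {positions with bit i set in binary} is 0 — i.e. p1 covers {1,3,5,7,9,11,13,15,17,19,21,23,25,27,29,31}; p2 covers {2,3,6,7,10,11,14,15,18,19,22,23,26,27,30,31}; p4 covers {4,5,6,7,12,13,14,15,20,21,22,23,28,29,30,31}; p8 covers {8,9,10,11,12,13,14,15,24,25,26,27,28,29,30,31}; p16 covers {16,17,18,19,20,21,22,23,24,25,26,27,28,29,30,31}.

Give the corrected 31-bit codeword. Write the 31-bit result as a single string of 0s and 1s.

0011011011011010101010000001000

s1 (pos 1,3,5,7,9,11,13,15,17,19,21,23,25,27,29,31): 0⊕1⊕0⊕1⊕1⊕0⊕1⊕1⊕1⊕1⊕1⊕0⊕0⊕0⊕0⊕0 = 0
s2 (pos 2,3,6,7,10,11,14,15,18,19,22,23,26,27,30,31): 0⊕1⊕1⊕1⊕1⊕0⊕0⊕1⊕0⊕1⊕0⊕0⊕1⊕0⊕0⊕0 = 1
s4 (pos 4,5,6,7,12,13,14,15,20,21,22,23,28,29,30,31): 1⊕0⊕1⊕1⊕1⊕1⊕0⊕1⊕0⊕1⊕0⊕0⊕1⊕0⊕0⊕0 = 0
s8 (pos 8,9,10,11,12,13,14,15,24,25,26,27,28,29,30,31): 0⊕1⊕1⊕0⊕1⊕1⊕0⊕1⊕0⊕0⊕1⊕0⊕1⊕0⊕0⊕0 = 1
s16 (pos 16,17,18,19,20,21,22,23,24,25,26,27,28,29,30,31): 0⊕1⊕0⊕1⊕0⊕1⊕0⊕0⊕0⊕0⊕1⊕0⊕1⊕0⊕0⊕0 = 1
Syndrome s16…s1 = 11010 → error at position 26.
Flip position 26: 0011011011011010101010000101000 → 0011011011011010101010000001000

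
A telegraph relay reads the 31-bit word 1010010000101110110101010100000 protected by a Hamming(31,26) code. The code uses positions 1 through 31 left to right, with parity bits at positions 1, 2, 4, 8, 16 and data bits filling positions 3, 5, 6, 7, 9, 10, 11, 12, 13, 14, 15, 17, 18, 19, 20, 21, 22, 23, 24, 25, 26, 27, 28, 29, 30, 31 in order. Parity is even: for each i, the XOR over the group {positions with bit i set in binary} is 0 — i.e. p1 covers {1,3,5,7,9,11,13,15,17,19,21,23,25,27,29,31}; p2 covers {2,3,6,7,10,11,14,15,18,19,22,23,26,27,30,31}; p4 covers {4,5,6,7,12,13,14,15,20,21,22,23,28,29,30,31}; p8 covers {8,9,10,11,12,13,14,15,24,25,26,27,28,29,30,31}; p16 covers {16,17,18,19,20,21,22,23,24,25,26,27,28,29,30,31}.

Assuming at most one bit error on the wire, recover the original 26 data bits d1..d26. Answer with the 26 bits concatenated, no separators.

10100010111110101010100000

s1 (pos 1,3,5,7,9,11,13,15,17,19,21,23,25,27,29,31): 1⊕1⊕0⊕0⊕0⊕1⊕1⊕1⊕1⊕0⊕0⊕0⊕0⊕0⊕0⊕0 = 0
s2 (pos 2,3,6,7,10,11,14,15,18,19,22,23,26,27,30,31): 0⊕1⊕1⊕0⊕0⊕1⊕1⊕1⊕1⊕0⊕1⊕0⊕1⊕0⊕0⊕0 = 0
s4 (pos 4,5,6,7,12,13,14,15,20,21,22,23,28,29,30,31): 0⊕0⊕1⊕0⊕0⊕1⊕1⊕1⊕1⊕0⊕1⊕0⊕0⊕0⊕0⊕0 = 0
s8 (pos 8,9,10,11,12,13,14,15,24,25,26,27,28,29,30,31): 0⊕0⊕0⊕1⊕0⊕1⊕1⊕1⊕1⊕0⊕1⊕0⊕0⊕0⊕0⊕0 = 0
s16 (pos 16,17,18,19,20,21,22,23,24,25,26,27,28,29,30,31): 0⊕1⊕1⊕0⊕1⊕0⊕1⊕0⊕1⊕0⊕1⊕0⊕0⊕0⊕0⊕0 = 0
Syndrome s16…s1 = 00000 → no error.
Read data bits from positions 3,5,6,7,9,10,11,12,13,14,15,17,18,19,20,21,22,23,24,25,26,27,28,29,30,31: 10100010111110101010100000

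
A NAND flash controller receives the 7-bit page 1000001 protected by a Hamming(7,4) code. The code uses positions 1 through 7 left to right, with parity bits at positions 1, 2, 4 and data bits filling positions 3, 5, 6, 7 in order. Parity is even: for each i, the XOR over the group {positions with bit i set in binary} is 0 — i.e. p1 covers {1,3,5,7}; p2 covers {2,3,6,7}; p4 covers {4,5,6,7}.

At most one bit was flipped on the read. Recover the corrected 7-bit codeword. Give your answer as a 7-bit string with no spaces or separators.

s1 (pos 1,3,5,7): 1⊕0⊕0⊕1 = 0
s2 (pos 2,3,6,7): 0⊕0⊕0⊕1 = 1
s4 (pos 4,5,6,7): 0⊕0⊕0⊕1 = 1
Syndrome s4…s1 = 110 → error at position 6.
Flip position 6: 1000001 → 1000011

1000011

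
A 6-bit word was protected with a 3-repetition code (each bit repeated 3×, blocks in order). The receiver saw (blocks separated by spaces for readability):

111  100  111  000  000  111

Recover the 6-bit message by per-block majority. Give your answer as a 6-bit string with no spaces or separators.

101001

Block 1 (111): 3 ones → 1
Block 2 (100): 1 one → 0
Block 3 (111): 3 ones → 1
Block 4 (000): 0 ones → 0
Block 5 (000): 0 ones → 0
Block 6 (111): 3 ones → 1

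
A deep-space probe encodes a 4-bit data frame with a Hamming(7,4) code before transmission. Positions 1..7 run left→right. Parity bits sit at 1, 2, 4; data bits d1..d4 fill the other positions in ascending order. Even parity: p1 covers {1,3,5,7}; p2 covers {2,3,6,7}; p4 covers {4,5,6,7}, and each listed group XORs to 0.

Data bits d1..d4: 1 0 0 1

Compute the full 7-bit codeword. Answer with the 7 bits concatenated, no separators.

Place data at non-parity positions: p1 p2 1 p4 0 0 1
p1 (pos 1,3,5,7): XOR of data positions = 1⊕0⊕1 = 0
p2 (pos 2,3,6,7): XOR of data positions = 1⊕0⊕1 = 0
p4 (pos 4,5,6,7): XOR of data positions = 0⊕0⊕1 = 1
Codeword: 0011001

0011001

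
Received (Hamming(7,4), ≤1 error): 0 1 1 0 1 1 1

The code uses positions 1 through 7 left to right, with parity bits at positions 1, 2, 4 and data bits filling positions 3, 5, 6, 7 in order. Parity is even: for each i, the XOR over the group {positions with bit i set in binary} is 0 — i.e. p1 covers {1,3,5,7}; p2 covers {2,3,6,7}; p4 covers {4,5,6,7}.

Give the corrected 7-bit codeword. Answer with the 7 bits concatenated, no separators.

0110011

s1 (pos 1,3,5,7): 0⊕1⊕1⊕1 = 1
s2 (pos 2,3,6,7): 1⊕1⊕1⊕1 = 0
s4 (pos 4,5,6,7): 0⊕1⊕1⊕1 = 1
Syndrome s4…s1 = 101 → error at position 5.
Flip position 5: 0110111 → 0110011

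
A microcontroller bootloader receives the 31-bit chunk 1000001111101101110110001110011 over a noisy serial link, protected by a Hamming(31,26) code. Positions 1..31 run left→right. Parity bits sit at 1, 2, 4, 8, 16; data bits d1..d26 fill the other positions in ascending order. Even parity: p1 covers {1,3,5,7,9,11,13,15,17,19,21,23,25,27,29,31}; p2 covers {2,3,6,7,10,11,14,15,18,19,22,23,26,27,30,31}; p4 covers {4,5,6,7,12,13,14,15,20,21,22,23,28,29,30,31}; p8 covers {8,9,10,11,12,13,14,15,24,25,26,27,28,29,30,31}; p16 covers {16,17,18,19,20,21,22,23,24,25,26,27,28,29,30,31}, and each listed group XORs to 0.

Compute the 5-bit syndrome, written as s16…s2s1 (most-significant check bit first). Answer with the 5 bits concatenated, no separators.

s1 (pos 1,3,5,7,9,11,13,15,17,19,21,23,25,27,29,31): 1⊕0⊕0⊕1⊕1⊕1⊕1⊕0⊕1⊕0⊕1⊕0⊕1⊕1⊕0⊕1 = 0
s2 (pos 2,3,6,7,10,11,14,15,18,19,22,23,26,27,30,31): 0⊕0⊕0⊕1⊕1⊕1⊕1⊕0⊕1⊕0⊕0⊕0⊕1⊕1⊕1⊕1 = 1
s4 (pos 4,5,6,7,12,13,14,15,20,21,22,23,28,29,30,31): 0⊕0⊕0⊕1⊕0⊕1⊕1⊕0⊕1⊕1⊕0⊕0⊕0⊕0⊕1⊕1 = 1
s8 (pos 8,9,10,11,12,13,14,15,24,25,26,27,28,29,30,31): 1⊕1⊕1⊕1⊕0⊕1⊕1⊕0⊕0⊕1⊕1⊕1⊕0⊕0⊕1⊕1 = 1
s16 (pos 16,17,18,19,20,21,22,23,24,25,26,27,28,29,30,31): 1⊕1⊕1⊕0⊕1⊕1⊕0⊕0⊕0⊕1⊕1⊕1⊕0⊕0⊕1⊕1 = 0
Syndrome s16…s1 = 01110 → error at position 14.

01110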